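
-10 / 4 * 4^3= -160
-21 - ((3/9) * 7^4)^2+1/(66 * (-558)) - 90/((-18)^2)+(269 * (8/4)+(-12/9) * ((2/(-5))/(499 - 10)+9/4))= -19210076727029/30014820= -640019.72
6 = 6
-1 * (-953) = 953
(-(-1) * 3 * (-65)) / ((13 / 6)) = -90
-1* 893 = -893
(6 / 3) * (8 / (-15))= -16 / 15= -1.07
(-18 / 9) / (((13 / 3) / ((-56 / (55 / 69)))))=23184 / 715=32.43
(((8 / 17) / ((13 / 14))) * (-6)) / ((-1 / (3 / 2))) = 1008 / 221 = 4.56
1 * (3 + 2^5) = 35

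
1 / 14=0.07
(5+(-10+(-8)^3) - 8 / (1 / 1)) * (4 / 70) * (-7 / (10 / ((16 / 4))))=84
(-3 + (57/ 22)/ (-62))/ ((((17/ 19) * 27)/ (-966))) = 1410199/ 11594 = 121.63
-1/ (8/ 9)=-9/ 8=-1.12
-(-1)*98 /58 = 49 /29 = 1.69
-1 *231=-231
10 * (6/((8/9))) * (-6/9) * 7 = -315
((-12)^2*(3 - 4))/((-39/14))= 672/13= 51.69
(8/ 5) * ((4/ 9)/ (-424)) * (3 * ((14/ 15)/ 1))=-56/ 11925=-0.00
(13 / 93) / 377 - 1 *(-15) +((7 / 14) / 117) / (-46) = 145155229 / 9676836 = 15.00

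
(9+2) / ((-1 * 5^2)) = -0.44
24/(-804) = -2/67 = -0.03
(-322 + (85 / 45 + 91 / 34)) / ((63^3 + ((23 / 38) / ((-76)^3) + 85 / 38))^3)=-225433715645865314206351360 / 11103020748814730454828919404703422083601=-0.00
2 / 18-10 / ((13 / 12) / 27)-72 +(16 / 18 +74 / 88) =-182691 / 572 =-319.39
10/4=5/2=2.50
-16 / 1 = -16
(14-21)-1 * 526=-533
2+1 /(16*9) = 2.01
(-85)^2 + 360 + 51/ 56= 424811/ 56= 7585.91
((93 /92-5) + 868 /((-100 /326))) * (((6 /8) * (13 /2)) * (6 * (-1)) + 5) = 68716.48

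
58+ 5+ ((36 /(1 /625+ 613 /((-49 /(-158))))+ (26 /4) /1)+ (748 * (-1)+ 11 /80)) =-1095006845977 /1614234640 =-678.34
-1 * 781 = -781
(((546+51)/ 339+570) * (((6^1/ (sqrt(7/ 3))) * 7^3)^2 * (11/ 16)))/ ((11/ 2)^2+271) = 322507388511/ 136165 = 2368504.30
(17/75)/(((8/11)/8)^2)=2057/75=27.43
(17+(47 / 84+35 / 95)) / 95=28613 / 151620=0.19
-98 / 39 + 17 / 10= -317 / 390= -0.81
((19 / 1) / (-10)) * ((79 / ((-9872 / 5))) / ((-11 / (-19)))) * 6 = 85557 / 108592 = 0.79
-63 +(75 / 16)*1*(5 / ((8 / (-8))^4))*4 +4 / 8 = 125 / 4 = 31.25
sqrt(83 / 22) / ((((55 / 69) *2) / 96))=1656 *sqrt(1826) / 605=116.96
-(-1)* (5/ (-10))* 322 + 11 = -150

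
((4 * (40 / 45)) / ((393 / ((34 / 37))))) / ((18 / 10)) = 5440 / 1177821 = 0.00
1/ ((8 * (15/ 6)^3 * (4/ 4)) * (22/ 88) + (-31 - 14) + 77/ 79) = -316/ 4037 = -0.08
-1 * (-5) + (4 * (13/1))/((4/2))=31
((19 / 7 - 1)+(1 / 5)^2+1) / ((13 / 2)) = 964 / 2275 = 0.42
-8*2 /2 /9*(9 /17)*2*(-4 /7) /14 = 32 /833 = 0.04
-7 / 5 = -1.40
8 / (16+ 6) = 4 / 11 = 0.36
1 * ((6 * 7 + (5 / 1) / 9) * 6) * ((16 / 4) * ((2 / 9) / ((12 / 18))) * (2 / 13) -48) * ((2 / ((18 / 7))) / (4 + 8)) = -2498692 / 3159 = -790.98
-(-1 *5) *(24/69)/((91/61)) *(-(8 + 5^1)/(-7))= 2440/1127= 2.17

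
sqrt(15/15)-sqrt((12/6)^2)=-1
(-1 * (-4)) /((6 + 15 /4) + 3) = 16 /51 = 0.31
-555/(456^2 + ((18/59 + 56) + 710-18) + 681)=-32745/12352553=-0.00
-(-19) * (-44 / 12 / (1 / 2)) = -418 / 3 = -139.33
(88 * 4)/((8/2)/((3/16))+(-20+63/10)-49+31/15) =-3520/393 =-8.96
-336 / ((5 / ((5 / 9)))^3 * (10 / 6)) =-0.28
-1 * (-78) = 78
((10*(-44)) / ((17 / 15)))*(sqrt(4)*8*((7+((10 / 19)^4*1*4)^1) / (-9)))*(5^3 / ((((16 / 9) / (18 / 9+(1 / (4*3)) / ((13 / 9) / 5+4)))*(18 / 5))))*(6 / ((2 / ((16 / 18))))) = 530438.80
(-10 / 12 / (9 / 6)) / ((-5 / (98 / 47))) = 0.23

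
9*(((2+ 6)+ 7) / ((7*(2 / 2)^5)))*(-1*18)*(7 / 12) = -405 / 2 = -202.50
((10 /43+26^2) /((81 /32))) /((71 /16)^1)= 14887936 /247293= 60.20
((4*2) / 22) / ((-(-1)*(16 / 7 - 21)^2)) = 0.00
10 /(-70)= -1 /7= -0.14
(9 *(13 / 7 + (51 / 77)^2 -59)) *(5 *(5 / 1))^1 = -75644775 / 5929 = -12758.44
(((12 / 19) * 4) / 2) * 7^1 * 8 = 1344 / 19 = 70.74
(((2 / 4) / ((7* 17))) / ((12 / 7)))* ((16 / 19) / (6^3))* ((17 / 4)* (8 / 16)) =1 / 49248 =0.00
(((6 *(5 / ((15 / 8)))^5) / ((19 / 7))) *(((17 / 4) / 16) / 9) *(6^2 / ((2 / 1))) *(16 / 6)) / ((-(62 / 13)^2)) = -82374656 / 4436937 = -18.57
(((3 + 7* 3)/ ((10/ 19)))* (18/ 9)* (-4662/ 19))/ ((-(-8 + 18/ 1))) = 55944/ 25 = 2237.76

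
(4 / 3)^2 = 16 / 9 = 1.78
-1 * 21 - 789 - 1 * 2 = -812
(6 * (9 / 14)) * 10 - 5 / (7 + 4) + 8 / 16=5947 / 154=38.62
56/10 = 28/5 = 5.60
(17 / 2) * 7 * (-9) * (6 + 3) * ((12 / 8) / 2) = -3614.62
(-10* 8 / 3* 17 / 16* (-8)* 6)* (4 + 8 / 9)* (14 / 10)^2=586432 / 45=13031.82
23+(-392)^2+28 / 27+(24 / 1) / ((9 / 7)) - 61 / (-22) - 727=90871591 / 594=152982.48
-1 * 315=-315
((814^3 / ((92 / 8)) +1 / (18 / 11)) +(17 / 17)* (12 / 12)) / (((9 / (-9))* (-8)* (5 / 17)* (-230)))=-330084135467 / 3808800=-86663.55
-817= -817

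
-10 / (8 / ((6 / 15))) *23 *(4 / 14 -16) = 1265 / 7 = 180.71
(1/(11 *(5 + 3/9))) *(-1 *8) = -3/22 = -0.14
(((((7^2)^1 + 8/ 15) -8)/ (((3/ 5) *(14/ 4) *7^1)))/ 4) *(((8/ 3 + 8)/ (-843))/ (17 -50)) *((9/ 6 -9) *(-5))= 17800/ 1752597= 0.01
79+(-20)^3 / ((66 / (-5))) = 22607 / 33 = 685.06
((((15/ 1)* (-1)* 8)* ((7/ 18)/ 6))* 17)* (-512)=67697.78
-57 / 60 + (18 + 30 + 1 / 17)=16017 / 340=47.11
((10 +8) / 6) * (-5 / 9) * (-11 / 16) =55 / 48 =1.15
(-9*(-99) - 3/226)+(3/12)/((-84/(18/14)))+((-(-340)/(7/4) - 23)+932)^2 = 107916603989/88592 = 1218130.35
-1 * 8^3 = -512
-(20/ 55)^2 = -16/ 121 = -0.13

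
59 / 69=0.86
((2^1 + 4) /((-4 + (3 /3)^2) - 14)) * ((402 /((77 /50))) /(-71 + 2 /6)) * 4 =361800 /69377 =5.21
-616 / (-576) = 77 / 72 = 1.07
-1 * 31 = -31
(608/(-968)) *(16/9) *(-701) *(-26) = -22162816/1089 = -20351.53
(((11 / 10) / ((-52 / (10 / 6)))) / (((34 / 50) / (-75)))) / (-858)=-625 / 137904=-0.00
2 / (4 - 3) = 2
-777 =-777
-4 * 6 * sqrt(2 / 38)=-24 * sqrt(19) / 19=-5.51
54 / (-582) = -9 / 97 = -0.09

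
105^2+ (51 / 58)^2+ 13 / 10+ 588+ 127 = 197501671 / 16820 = 11742.07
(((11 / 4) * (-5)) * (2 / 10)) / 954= -11 / 3816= -0.00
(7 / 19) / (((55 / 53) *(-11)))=-371 / 11495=-0.03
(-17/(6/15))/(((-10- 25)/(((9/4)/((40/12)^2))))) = 1377/5600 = 0.25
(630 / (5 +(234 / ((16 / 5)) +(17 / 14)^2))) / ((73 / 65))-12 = -1253492 / 253091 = -4.95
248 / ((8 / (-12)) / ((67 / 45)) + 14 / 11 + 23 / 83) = 15170408 / 67415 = 225.03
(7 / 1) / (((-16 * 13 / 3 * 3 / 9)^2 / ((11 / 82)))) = 6237 / 3547648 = 0.00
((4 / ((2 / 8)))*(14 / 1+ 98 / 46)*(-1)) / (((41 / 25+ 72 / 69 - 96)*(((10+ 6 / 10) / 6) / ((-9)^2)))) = 6804000 / 53657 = 126.81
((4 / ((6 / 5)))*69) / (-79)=-230 / 79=-2.91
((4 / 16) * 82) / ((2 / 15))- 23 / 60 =4601 / 30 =153.37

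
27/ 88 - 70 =-6133/ 88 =-69.69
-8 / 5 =-1.60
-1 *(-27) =27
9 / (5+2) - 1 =2 / 7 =0.29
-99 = -99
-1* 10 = -10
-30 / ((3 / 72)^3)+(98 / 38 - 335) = -415052.42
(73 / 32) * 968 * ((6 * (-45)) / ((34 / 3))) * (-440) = 393510150 / 17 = 23147655.88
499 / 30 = 16.63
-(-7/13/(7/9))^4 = -6561/28561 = -0.23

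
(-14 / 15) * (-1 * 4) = 56 / 15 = 3.73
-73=-73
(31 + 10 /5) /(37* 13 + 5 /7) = 77 /1124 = 0.07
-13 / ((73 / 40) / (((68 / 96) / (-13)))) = 85 / 219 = 0.39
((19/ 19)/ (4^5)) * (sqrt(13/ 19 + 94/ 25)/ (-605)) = -sqrt(40109)/ 58854400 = -0.00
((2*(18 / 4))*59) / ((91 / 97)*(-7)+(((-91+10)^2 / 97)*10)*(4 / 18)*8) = 51507 / 116003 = 0.44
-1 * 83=-83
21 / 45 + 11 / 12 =83 / 60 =1.38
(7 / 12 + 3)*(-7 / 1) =-301 / 12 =-25.08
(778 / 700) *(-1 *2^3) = -1556 / 175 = -8.89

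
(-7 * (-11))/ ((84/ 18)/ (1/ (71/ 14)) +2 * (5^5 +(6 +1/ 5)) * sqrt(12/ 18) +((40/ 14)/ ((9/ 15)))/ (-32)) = -425917800/ 6149198022893 +37804856320 * sqrt(6)/ 6149198022893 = 0.01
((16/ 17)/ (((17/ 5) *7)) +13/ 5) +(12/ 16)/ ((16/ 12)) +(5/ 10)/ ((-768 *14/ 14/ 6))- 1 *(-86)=230973229/ 2589440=89.20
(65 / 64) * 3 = 195 / 64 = 3.05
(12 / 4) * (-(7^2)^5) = -847425747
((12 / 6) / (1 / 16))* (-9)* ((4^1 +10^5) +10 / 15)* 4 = -115205376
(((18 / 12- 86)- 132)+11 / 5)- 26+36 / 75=-11991 / 50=-239.82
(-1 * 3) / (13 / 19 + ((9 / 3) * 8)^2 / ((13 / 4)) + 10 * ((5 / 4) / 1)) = -494 / 31355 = -0.02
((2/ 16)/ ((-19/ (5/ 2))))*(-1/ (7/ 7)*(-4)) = -5/ 76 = -0.07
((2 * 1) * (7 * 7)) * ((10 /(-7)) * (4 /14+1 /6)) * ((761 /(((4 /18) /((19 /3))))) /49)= -28032.76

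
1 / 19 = 0.05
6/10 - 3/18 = 13/30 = 0.43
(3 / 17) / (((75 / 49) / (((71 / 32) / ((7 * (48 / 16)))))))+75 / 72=42997 / 40800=1.05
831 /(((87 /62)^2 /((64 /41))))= 68146432 /103443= 658.78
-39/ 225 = -13/ 75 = -0.17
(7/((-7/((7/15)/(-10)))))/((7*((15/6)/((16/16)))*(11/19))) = 19/4125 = 0.00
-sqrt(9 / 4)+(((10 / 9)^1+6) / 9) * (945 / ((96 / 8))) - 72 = -203 / 18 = -11.28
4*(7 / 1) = 28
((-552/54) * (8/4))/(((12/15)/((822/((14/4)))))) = -126040/21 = -6001.90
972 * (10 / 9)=1080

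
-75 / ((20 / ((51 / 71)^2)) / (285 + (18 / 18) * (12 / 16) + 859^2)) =-115198303005 / 80656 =-1428267.00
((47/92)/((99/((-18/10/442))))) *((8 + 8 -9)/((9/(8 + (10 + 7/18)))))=-108899/362316240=-0.00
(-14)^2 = 196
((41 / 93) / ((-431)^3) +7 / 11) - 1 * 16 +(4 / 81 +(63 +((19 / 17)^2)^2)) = 9095751767809795522 / 184699999330681131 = 49.25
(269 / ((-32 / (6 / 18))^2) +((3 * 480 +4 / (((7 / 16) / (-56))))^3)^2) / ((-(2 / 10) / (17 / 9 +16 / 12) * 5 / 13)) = -2219073430794860104879141 / 82944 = -26753875274822291002.11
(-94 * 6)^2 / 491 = 318096 / 491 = 647.85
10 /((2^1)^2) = 5 /2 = 2.50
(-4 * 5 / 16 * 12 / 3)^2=25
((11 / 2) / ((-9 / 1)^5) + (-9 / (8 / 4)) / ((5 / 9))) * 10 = -4783024 / 59049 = -81.00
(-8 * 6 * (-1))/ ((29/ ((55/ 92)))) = 660/ 667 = 0.99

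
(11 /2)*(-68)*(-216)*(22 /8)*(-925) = -205494300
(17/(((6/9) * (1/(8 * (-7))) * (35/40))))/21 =-77.71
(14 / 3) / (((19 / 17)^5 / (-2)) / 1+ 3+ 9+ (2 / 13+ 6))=516827948 / 1913949651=0.27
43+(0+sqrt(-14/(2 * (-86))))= sqrt(602)/86+43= 43.29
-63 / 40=-1.58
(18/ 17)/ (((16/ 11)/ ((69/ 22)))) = 621/ 272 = 2.28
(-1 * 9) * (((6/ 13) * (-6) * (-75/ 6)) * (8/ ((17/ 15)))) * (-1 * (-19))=-9234000/ 221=-41782.81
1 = 1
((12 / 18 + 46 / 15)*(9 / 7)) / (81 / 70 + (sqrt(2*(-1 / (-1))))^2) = 336 / 221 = 1.52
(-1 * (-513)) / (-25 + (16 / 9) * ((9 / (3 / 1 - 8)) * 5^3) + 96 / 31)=-15903 / 13079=-1.22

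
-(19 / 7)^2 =-361 / 49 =-7.37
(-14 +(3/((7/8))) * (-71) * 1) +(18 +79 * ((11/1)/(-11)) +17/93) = -207178/651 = -318.25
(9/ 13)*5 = 45/ 13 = 3.46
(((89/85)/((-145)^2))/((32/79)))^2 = 49434961/3270467344000000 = 0.00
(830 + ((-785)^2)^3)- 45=234001122366391410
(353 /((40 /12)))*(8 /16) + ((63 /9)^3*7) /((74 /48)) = 1191663 /740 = 1610.36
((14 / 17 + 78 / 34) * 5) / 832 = 265 / 14144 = 0.02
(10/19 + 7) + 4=219/19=11.53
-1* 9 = -9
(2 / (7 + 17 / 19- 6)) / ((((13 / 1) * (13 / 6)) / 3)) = 19 / 169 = 0.11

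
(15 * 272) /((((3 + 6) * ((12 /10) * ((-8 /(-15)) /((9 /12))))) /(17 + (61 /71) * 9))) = 932875 /71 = 13139.08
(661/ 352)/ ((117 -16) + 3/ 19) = 12559/ 676544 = 0.02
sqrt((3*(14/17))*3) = 3*sqrt(238)/17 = 2.72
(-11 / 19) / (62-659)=11 / 11343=0.00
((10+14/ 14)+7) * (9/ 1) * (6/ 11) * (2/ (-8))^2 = 5.52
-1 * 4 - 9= -13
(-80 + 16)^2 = 4096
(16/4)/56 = 0.07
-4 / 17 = -0.24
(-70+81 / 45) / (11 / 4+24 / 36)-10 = -6142 / 205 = -29.96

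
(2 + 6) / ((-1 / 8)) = -64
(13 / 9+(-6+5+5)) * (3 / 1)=49 / 3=16.33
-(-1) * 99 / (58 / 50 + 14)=2475 / 379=6.53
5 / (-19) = -5 / 19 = -0.26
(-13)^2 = 169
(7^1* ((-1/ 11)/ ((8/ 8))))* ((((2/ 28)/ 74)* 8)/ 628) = -1/ 127798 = -0.00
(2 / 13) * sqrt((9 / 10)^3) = 0.13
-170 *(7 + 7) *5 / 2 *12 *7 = -499800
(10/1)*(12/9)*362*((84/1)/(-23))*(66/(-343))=3822720/1127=3391.94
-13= -13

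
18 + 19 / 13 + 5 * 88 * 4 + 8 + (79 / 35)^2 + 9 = 28689783 / 15925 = 1801.56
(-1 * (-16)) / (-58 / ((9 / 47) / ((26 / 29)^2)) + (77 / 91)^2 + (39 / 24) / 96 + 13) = -180670464 / 2594096989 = -0.07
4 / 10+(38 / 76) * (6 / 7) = 29 / 35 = 0.83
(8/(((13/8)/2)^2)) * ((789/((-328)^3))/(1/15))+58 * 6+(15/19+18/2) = 79179818442/221305331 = 357.79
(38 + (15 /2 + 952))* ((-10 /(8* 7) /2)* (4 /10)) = -285 /8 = -35.62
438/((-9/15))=-730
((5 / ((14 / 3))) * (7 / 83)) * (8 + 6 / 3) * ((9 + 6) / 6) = 375 / 166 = 2.26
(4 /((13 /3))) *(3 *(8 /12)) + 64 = 856 /13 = 65.85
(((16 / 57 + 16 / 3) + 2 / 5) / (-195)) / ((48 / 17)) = -14569 / 1333800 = -0.01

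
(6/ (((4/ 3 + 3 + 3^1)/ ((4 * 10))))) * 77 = 2520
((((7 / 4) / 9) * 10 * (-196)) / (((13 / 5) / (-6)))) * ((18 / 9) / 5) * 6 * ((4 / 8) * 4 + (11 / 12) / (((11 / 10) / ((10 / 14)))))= 213640 / 39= 5477.95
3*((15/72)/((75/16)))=2/15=0.13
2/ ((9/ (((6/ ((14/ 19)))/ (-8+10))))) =19/ 21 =0.90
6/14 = 3/7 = 0.43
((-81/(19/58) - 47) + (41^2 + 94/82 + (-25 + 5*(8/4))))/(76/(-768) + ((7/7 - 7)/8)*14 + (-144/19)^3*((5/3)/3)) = -74127520512/13630984025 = -5.44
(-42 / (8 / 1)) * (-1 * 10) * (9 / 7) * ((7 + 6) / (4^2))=1755 / 32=54.84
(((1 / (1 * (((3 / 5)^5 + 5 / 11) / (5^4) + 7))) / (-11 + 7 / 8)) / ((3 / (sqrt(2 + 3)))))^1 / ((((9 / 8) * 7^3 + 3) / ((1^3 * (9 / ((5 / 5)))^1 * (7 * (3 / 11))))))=-125000000 * sqrt(5) / 601614205011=-0.00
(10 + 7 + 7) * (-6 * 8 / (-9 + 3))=192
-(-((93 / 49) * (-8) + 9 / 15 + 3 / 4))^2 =-183792249 / 960400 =-191.37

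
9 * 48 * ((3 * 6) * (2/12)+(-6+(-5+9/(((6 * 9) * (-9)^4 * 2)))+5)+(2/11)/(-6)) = -10497556/8019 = -1309.09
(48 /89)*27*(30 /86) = 19440 /3827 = 5.08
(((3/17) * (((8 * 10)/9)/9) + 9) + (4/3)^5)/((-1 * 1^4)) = -55307/4131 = -13.39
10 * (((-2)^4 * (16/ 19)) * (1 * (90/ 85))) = 46080/ 323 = 142.66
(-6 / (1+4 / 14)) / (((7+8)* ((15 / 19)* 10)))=-133 / 3375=-0.04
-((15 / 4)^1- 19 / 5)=1 / 20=0.05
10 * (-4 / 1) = -40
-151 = -151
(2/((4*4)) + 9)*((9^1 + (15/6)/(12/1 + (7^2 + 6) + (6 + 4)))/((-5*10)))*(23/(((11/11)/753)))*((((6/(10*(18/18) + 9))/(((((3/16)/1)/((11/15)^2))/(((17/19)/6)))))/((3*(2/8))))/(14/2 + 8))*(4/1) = -876966777544/639646875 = -1371.02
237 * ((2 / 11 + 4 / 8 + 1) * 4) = 17538 / 11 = 1594.36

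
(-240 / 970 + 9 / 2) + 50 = 10525 / 194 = 54.25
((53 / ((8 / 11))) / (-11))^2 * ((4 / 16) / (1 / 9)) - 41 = 14785 / 256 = 57.75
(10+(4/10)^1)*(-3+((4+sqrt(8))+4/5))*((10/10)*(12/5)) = 5616/125+1248*sqrt(2)/25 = 115.53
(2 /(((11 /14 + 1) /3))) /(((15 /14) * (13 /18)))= 7056 /1625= 4.34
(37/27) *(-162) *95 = -21090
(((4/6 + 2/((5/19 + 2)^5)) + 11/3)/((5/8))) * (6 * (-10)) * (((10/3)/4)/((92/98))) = -3774894051880/10143582567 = -372.15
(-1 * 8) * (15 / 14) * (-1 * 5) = 300 / 7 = 42.86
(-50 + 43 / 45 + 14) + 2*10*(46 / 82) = -43957 / 1845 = -23.82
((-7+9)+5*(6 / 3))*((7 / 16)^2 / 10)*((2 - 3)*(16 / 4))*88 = -80.85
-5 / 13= -0.38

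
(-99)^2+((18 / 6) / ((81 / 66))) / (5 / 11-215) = 104086499 / 10620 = 9800.99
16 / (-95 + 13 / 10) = -160 / 937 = -0.17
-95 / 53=-1.79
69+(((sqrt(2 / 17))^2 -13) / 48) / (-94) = 1764265 / 25568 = 69.00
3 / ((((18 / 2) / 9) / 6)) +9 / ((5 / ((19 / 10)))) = 1071 / 50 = 21.42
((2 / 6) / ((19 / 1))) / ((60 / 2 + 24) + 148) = 1 / 11514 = 0.00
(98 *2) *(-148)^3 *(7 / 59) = -4447738624 / 59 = -75385400.41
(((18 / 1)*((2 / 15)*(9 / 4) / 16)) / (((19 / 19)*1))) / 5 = 27 / 400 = 0.07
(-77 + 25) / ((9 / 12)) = -208 / 3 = -69.33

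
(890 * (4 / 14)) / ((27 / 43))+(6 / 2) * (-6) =386.97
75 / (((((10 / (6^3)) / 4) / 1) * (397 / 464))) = 7573.60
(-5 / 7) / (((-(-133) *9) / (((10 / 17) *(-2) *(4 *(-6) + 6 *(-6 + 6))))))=-800 / 47481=-0.02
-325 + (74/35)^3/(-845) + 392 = 2426962901/36229375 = 66.99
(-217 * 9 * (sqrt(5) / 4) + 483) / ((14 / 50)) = 1725 - 6975 * sqrt(5) / 4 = -2174.14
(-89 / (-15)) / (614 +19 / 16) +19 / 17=166439 / 147645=1.13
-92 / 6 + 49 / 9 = -89 / 9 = -9.89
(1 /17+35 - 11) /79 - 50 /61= -42201 /81923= -0.52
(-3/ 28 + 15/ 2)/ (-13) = -207/ 364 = -0.57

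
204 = 204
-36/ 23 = -1.57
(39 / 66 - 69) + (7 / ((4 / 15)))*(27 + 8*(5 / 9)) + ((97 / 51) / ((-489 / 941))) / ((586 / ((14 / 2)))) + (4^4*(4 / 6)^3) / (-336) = 15327999767825 / 20255356044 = 756.74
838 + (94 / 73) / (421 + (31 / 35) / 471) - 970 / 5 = 163137492091 / 253317884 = 644.00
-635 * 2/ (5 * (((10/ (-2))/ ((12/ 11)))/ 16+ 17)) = -48768/ 3209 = -15.20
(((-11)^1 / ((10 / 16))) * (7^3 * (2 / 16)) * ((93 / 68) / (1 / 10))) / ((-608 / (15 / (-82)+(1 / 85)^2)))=-37998822477 / 12247126400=-3.10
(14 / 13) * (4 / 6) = 28 / 39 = 0.72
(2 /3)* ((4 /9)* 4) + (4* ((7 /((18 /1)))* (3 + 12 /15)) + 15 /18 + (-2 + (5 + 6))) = 4571 /270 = 16.93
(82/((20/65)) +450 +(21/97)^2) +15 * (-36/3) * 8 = -13613941/18818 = -723.45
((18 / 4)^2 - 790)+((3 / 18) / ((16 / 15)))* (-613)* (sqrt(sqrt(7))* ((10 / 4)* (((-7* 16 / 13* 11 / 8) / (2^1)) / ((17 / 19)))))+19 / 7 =-21477 / 28+22420475* 7^(1 / 4) / 14144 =1811.35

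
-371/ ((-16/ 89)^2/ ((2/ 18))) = -2938691/ 2304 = -1275.47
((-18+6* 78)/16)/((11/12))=675/22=30.68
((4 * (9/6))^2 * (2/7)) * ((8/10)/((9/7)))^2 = 896/225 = 3.98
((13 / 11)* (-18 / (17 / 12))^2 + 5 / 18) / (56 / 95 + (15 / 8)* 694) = 2077345810 / 14153833089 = 0.15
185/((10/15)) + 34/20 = 1396/5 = 279.20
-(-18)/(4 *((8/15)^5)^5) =2272605146463811397552490234375/75557863725914323419136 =30077678.67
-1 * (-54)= 54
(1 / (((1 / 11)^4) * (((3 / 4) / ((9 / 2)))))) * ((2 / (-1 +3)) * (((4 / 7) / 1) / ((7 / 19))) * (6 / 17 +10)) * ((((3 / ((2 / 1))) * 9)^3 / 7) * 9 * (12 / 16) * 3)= 58542947471844 / 5831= 10039949832.25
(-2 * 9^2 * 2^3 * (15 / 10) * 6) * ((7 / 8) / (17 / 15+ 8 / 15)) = -30618 / 5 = -6123.60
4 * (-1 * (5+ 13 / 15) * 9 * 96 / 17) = -1192.66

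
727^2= 528529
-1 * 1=-1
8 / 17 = 0.47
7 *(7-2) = 35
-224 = -224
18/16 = 9/8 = 1.12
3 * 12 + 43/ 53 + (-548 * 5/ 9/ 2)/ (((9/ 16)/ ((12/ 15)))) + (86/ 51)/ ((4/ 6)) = -12928810/ 72981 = -177.15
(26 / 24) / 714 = 13 / 8568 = 0.00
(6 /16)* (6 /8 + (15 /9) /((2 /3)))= 39 /32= 1.22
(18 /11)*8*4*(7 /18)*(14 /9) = 3136 /99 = 31.68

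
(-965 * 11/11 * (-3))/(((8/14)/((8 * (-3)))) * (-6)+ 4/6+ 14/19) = 1155105/617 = 1872.13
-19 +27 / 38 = -695 / 38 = -18.29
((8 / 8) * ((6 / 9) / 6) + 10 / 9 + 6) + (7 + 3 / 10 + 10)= 2207 / 90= 24.52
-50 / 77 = -0.65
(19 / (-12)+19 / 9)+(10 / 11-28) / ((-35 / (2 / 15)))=43727 / 69300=0.63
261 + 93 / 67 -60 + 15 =14565 / 67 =217.39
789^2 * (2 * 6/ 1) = 7470252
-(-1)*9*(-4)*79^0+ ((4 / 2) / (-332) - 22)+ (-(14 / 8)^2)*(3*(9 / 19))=-1573417 / 25232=-62.36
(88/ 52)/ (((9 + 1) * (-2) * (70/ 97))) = -1067/ 9100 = -0.12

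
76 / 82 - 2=-44 / 41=-1.07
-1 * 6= -6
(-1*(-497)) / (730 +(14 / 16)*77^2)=3976 / 47343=0.08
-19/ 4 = -4.75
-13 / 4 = -3.25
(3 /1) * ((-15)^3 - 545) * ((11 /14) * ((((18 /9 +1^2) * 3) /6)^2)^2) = -93555 /2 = -46777.50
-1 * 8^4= -4096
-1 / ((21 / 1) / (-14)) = 2 / 3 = 0.67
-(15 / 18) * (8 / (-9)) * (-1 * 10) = -200 / 27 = -7.41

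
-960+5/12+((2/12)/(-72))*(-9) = -15353/16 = -959.56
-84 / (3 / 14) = -392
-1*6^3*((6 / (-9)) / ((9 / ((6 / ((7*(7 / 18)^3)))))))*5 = 2799360 / 2401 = 1165.91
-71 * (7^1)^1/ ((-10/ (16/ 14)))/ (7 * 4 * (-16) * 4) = -71/ 2240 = -0.03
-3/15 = -1/5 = -0.20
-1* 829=-829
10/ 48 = 5/ 24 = 0.21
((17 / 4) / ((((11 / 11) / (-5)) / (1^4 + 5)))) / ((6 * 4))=-85 / 16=-5.31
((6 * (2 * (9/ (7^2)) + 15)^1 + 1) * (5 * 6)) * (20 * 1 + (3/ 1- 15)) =22368.98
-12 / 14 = -6 / 7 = -0.86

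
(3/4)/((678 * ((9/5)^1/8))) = 5/1017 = 0.00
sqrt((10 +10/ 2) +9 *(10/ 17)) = sqrt(5865)/ 17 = 4.50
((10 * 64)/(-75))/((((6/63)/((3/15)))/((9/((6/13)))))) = -8736/25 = -349.44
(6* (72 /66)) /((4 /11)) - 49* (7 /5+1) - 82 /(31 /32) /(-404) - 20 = -1869058 /15655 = -119.39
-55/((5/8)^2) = -704/5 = -140.80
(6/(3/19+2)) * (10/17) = 1140/697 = 1.64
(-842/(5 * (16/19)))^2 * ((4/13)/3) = 63984001/15600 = 4101.54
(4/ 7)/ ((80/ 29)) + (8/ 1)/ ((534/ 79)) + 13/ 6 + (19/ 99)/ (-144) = 157912739/ 44407440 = 3.56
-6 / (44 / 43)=-129 / 22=-5.86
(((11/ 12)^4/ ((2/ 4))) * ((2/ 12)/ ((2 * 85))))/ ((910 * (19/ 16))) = 14641/ 11427998400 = 0.00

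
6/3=2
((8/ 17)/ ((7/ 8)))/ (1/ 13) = 832/ 119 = 6.99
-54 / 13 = -4.15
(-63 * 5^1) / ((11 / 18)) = -5670 / 11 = -515.45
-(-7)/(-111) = -7/111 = -0.06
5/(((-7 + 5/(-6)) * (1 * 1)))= -30/47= -0.64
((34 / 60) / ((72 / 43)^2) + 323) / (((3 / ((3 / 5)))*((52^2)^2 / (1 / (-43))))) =-50264393 / 244477041868800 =-0.00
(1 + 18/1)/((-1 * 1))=-19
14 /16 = 7 /8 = 0.88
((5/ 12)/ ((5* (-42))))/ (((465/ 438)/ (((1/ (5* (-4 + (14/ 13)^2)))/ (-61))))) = -12337/ 5718384000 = -0.00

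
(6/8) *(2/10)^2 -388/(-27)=38881/2700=14.40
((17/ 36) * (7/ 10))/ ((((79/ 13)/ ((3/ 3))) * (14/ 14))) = 1547/ 28440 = 0.05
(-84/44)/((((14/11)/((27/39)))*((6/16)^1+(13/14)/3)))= -2268/1495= -1.52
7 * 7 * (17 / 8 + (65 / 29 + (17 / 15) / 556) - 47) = -1010465701 / 483720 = -2088.95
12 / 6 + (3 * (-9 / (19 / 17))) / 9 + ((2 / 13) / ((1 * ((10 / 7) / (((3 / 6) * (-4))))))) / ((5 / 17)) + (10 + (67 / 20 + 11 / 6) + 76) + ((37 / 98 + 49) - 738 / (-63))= 547752679 / 3630900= 150.86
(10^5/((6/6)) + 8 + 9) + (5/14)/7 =9801671/98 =100017.05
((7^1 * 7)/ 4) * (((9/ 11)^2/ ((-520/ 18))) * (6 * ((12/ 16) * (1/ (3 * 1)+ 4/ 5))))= -1821771/ 1258400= -1.45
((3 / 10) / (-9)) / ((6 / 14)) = -0.08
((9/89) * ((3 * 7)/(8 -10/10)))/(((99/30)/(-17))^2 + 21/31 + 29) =24189300/2369336551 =0.01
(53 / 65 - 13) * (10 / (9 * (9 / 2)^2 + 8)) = -6336 / 9893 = -0.64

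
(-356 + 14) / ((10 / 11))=-1881 / 5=-376.20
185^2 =34225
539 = 539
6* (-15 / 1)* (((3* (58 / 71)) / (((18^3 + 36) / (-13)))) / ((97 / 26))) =147030 / 1122581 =0.13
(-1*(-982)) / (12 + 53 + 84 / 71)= 69722 / 4699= 14.84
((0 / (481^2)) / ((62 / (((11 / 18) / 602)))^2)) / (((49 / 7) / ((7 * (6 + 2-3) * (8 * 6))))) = 0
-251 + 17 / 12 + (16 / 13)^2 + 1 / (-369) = -61879885 / 249444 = -248.07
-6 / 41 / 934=-3 / 19147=-0.00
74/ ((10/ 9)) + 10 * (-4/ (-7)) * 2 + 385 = 463.03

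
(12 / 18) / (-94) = -1 / 141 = -0.01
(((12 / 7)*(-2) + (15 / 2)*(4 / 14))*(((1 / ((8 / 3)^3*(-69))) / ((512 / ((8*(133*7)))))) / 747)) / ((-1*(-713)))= 1197 / 44601081856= 0.00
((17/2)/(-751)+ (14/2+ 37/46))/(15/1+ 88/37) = 4980533/11106539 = 0.45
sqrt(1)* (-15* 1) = -15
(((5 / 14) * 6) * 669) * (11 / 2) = 110385 / 14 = 7884.64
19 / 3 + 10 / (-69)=427 / 69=6.19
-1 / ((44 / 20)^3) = -125 / 1331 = -0.09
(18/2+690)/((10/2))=699/5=139.80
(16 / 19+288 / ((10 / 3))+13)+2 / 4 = 19141 / 190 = 100.74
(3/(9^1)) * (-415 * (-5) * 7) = 14525/3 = 4841.67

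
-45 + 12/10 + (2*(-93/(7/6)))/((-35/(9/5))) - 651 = -841086/1225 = -686.60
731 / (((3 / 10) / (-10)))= -73100 / 3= -24366.67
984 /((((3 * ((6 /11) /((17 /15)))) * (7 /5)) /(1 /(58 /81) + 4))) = 4799542 /1827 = 2627.01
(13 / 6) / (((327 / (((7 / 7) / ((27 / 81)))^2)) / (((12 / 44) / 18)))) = 13 / 14388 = 0.00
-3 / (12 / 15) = -15 / 4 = -3.75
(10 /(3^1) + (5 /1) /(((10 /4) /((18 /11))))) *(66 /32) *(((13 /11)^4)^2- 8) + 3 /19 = -1856975004073 /32582549912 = -56.99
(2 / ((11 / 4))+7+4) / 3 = 3.91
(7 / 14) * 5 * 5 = 25 / 2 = 12.50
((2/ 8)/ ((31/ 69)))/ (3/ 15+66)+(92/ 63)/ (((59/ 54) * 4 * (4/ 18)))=25630809/ 16951172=1.51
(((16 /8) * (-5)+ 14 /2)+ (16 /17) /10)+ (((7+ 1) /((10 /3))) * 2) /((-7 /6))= -4177 /595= -7.02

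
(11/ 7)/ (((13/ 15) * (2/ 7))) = 6.35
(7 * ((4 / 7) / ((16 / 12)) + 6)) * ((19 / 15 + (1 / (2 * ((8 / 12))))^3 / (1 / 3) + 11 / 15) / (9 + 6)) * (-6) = -58.78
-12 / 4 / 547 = -3 / 547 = -0.01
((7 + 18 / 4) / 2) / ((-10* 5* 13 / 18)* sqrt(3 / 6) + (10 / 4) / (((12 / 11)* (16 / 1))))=-5511168* sqrt(2) / 34610111-218592 / 173050555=-0.23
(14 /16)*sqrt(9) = 21 /8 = 2.62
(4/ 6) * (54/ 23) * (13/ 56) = 117/ 322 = 0.36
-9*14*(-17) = 2142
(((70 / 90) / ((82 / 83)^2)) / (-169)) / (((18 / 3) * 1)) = -48223 / 61363224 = -0.00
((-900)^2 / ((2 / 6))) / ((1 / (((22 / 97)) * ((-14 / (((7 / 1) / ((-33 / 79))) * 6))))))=588060000 / 7663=76740.18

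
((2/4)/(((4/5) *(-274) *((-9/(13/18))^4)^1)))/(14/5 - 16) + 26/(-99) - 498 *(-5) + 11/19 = 2490.32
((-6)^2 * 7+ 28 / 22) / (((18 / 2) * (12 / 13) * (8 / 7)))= 26.68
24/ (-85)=-24/ 85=-0.28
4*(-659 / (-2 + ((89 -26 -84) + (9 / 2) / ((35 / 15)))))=36904 / 295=125.10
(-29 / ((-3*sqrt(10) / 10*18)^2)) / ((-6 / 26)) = 1885 / 4374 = 0.43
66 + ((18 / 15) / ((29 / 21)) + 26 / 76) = 370333 / 5510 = 67.21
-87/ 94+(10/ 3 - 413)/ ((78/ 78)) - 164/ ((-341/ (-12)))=-40038343/ 96162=-416.36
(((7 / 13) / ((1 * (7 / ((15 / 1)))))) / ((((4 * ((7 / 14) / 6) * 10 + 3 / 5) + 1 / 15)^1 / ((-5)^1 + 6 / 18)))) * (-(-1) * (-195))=525 / 2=262.50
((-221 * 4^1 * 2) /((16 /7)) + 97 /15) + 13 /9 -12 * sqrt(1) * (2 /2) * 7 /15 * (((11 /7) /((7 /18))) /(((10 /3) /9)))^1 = -2604061 /3150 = -826.69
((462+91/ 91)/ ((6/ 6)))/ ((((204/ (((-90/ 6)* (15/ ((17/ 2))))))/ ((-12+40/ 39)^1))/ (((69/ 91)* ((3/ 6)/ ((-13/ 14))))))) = -170916450/ 634933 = -269.19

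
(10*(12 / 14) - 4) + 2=46 / 7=6.57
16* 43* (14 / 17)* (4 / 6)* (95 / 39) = 1830080 / 1989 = 920.10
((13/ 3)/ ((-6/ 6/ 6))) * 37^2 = -35594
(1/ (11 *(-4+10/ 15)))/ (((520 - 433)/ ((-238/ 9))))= 0.01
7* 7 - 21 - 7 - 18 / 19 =381 / 19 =20.05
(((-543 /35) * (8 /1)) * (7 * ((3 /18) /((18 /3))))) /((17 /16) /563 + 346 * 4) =-3260896 /187006335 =-0.02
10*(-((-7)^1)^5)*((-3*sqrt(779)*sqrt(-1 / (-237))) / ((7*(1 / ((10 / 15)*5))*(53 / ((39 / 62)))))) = -1560650*sqrt(184623) / 129797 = -5166.35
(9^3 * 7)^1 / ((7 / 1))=729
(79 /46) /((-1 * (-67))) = 79 /3082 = 0.03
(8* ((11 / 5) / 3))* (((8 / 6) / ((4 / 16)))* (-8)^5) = -46137344 / 45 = -1025274.31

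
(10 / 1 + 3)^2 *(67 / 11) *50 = 566150 / 11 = 51468.18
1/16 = 0.06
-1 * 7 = -7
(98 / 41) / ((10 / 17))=833 / 205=4.06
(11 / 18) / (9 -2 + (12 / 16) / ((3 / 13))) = 22 / 369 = 0.06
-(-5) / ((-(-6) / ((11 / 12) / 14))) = 55 / 1008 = 0.05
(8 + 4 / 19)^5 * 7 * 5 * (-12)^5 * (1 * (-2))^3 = 6437055496150056960 / 2476099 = 2599676142250.39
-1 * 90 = -90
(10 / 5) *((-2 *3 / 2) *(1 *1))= -6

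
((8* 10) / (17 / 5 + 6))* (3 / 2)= 600 / 47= 12.77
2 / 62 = 1 / 31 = 0.03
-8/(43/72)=-13.40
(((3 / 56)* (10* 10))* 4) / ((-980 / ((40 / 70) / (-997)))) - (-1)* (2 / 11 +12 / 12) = 31119691 / 26331767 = 1.18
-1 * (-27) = 27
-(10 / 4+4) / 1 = -6.50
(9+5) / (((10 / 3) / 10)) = 42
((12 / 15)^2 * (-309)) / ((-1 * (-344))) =-618 / 1075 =-0.57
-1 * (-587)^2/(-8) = 344569/8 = 43071.12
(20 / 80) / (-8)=-1 / 32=-0.03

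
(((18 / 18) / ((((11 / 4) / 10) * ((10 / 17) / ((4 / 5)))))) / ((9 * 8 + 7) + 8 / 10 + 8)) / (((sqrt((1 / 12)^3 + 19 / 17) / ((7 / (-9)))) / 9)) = -45696 * sqrt(1675299) / 158627821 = -0.37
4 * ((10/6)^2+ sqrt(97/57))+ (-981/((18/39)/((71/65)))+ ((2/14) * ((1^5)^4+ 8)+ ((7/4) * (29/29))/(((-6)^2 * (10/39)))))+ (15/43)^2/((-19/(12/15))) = -163541245543/70824096+ 4 * sqrt(5529)/57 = -2303.90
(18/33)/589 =6/6479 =0.00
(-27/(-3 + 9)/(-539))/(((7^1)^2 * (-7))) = -9/369754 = -0.00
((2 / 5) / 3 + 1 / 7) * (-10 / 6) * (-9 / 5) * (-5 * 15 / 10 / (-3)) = 29 / 14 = 2.07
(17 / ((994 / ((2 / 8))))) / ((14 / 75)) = 1275 / 55664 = 0.02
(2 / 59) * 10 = 20 / 59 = 0.34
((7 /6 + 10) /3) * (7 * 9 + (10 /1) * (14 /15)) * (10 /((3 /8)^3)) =37219840 /729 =51056.02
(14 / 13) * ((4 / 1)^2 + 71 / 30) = 3857 / 195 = 19.78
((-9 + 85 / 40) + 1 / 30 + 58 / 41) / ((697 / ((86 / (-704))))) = 1148143 / 1207092480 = 0.00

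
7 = 7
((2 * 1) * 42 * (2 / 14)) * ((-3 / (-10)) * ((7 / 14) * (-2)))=-18 / 5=-3.60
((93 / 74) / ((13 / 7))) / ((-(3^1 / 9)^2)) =-5859 / 962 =-6.09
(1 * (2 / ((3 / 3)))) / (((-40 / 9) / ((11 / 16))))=-0.31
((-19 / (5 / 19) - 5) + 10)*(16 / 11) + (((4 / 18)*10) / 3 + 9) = -130687 / 1485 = -88.00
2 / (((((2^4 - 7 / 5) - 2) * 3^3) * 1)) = 10 / 1701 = 0.01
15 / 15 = 1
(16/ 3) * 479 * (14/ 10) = 53648/ 15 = 3576.53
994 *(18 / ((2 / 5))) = 44730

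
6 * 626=3756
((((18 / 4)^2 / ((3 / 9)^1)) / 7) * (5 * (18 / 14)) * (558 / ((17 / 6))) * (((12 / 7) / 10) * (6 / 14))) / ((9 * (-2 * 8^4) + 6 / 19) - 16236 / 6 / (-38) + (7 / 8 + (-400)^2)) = 0.01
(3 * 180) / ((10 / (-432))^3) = -1088391168 / 25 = -43535646.72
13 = 13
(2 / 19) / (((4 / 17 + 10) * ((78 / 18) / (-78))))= -102 / 551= -0.19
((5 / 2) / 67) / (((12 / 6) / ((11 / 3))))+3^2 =7291 / 804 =9.07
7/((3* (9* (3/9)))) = 7/9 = 0.78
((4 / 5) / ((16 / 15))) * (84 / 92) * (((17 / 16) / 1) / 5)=1071 / 7360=0.15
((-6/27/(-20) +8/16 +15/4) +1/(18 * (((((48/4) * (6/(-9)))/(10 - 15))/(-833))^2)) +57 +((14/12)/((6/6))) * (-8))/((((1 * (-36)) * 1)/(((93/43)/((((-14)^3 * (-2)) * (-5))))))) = 99929337/3020595200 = 0.03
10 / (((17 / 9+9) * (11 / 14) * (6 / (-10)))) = -150 / 77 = -1.95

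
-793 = -793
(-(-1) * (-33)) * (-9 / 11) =27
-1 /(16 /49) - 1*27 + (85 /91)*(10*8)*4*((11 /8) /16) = -6371 /1456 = -4.38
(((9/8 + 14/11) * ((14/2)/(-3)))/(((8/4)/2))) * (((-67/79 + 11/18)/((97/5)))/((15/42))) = 3484243/18207288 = 0.19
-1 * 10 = -10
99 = 99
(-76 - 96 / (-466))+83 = 1679 / 233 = 7.21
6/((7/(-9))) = -54/7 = -7.71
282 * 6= 1692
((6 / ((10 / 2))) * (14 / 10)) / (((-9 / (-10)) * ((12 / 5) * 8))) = 7 / 72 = 0.10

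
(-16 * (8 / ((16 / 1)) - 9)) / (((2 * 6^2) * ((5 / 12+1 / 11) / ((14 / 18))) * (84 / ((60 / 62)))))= 1870 / 56079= 0.03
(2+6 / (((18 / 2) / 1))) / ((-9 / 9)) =-8 / 3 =-2.67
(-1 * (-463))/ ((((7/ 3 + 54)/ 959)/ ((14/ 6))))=3108119/ 169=18391.24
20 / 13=1.54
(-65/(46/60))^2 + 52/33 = 125510008/17457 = 7189.67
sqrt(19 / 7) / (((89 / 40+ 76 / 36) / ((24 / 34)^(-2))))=1445 * sqrt(133) / 21854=0.76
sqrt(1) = 1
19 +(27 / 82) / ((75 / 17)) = 39103 / 2050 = 19.07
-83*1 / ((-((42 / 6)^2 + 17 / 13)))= 1.65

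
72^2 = 5184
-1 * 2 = -2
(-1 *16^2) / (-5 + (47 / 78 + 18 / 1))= -19968 / 1061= -18.82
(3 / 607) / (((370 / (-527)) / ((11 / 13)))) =-17391 / 2919670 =-0.01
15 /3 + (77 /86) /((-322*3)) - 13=-94955 /11868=-8.00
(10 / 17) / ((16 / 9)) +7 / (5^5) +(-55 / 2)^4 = 486127236279 / 850000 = 571914.40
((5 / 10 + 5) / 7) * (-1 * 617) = -6787 / 14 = -484.79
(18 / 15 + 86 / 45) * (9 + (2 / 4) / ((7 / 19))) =290 / 9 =32.22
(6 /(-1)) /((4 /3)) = -9 /2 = -4.50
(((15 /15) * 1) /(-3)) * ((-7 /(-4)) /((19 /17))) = -119 /228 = -0.52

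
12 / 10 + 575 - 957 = -1904 / 5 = -380.80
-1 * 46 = -46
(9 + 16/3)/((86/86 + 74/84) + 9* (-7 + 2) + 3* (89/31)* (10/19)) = -354578/954539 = -0.37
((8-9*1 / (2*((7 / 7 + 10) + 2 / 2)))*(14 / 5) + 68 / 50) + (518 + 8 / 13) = 703723 / 1300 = 541.33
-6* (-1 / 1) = 6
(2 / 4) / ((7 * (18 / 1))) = 1 / 252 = 0.00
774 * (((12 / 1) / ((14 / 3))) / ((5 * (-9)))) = -1548 / 35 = -44.23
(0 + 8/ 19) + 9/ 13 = 275/ 247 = 1.11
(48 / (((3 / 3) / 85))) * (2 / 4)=2040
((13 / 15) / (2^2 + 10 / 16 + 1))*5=104 / 135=0.77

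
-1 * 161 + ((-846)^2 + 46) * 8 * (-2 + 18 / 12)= -2863209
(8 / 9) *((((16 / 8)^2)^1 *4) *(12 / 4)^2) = 128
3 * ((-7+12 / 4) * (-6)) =72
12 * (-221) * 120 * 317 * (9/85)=-10681632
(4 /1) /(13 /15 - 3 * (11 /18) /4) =480 /49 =9.80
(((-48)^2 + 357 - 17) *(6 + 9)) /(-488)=-9915 /122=-81.27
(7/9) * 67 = 469/9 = 52.11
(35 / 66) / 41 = 35 / 2706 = 0.01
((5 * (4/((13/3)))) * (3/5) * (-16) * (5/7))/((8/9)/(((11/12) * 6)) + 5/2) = -570240/47957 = -11.89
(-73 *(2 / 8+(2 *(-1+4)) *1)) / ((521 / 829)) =-1512925 / 2084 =-725.97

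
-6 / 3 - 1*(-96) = 94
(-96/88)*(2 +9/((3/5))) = -18.55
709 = 709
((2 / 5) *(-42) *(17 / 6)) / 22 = -119 / 55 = -2.16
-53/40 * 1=-1.32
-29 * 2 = -58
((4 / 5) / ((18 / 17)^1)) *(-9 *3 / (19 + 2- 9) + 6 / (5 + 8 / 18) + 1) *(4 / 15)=-986 / 33075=-0.03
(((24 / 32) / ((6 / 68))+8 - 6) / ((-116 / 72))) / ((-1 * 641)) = 189 / 18589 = 0.01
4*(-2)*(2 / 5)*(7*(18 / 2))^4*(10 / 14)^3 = -18370800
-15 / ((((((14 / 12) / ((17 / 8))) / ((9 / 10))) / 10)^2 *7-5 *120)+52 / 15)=15801075 / 628363756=0.03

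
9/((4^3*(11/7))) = 63/704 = 0.09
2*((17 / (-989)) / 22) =-17 / 10879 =-0.00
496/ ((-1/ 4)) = -1984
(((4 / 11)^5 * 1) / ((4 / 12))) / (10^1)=1536 / 805255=0.00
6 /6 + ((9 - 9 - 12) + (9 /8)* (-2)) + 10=-13 /4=-3.25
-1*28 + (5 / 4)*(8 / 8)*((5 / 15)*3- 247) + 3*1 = -665 / 2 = -332.50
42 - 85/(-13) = 631/13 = 48.54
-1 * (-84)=84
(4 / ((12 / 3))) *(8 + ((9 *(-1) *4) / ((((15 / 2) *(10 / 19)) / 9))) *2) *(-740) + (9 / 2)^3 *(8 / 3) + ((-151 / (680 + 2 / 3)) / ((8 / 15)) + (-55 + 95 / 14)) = 66182803639 / 571760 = 115752.77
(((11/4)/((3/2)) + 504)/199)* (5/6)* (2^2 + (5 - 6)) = 15175/2388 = 6.35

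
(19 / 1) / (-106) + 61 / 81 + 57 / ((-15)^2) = 177553 / 214650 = 0.83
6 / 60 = 1 / 10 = 0.10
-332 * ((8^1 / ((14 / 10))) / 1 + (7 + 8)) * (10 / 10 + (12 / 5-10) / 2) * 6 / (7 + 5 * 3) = 57768 / 11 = 5251.64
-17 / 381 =-0.04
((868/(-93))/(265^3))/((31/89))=-2492/1730695125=-0.00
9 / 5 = 1.80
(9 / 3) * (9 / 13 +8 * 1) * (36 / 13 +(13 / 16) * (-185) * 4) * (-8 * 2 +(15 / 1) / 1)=10550019 / 676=15606.54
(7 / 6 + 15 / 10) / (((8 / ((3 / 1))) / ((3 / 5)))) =3 / 5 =0.60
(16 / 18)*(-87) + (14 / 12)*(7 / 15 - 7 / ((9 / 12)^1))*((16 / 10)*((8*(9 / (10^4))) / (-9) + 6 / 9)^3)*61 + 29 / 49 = -54478576024379257 / 145349121093750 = -374.81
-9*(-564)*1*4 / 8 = 2538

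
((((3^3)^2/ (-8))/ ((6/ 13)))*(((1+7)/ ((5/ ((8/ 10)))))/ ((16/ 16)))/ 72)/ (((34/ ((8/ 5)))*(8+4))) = -117/ 8500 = -0.01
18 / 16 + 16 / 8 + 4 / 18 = 241 / 72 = 3.35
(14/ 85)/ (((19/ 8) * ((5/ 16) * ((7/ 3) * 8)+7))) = 96/ 17765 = 0.01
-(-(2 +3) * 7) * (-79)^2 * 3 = 655305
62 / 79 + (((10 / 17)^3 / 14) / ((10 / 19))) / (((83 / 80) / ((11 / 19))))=180452086 / 225501787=0.80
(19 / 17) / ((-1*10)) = -19 / 170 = -0.11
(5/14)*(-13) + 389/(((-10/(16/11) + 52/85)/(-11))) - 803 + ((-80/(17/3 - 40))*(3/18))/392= -5350089603/42990346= -124.45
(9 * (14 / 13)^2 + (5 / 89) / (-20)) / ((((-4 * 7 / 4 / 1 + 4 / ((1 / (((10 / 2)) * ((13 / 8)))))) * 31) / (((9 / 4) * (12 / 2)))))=5650335 / 31706428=0.18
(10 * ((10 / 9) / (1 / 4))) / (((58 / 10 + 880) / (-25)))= -50000 / 39861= -1.25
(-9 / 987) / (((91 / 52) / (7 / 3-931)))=4.84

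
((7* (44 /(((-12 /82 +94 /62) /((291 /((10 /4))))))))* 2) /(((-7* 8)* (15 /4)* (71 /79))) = -857091224 /3090275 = -277.35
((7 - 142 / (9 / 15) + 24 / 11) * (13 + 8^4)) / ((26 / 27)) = -277616367 / 286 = -970686.60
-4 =-4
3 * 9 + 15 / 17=474 / 17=27.88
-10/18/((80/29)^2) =-841/11520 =-0.07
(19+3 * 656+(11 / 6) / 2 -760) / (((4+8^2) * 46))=14735 / 37536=0.39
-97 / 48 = -2.02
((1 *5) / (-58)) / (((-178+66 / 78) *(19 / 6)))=195 / 1268953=0.00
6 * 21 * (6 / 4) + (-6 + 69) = 252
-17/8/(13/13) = -17/8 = -2.12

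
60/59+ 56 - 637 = -34219/59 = -579.98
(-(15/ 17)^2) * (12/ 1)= -2700/ 289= -9.34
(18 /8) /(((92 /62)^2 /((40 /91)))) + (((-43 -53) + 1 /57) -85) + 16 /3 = -961470371 /5487846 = -175.20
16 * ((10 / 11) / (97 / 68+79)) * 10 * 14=1523200 / 60159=25.32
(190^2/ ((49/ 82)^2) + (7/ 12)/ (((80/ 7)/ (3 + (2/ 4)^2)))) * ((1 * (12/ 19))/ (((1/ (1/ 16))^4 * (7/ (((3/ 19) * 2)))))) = 2796327916311/ 63620534763520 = 0.04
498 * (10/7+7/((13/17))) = 479574/91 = 5270.04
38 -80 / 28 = 246 / 7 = 35.14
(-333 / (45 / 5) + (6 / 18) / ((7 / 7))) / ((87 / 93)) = -39.20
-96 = -96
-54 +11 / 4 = -205 / 4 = -51.25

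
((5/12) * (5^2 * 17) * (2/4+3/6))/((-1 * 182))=-2125/2184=-0.97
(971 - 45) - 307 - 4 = 615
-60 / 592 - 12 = -12.10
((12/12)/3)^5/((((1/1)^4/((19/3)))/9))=19/81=0.23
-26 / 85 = -0.31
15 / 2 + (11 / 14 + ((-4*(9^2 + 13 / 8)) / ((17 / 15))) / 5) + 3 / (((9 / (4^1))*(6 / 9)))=-11433 / 238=-48.04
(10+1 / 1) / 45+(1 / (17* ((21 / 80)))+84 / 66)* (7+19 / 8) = 3363971 / 235620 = 14.28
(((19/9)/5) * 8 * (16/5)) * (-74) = -179968/225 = -799.86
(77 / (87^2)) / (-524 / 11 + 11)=-847 / 3050307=-0.00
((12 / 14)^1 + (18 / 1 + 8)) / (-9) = -188 / 63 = -2.98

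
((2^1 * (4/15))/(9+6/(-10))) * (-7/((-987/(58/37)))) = 232/328671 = 0.00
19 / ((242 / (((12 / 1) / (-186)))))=-19 / 3751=-0.01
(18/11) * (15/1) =270/11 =24.55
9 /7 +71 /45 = 902 /315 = 2.86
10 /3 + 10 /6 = 5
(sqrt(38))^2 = 38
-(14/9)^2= -196/81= -2.42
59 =59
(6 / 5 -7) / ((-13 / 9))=261 / 65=4.02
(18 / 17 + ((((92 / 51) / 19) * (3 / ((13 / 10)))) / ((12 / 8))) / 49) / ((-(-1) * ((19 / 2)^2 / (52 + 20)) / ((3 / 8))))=23594472 / 74276111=0.32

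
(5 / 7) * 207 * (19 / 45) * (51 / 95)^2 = 59823 / 3325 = 17.99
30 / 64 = 15 / 32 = 0.47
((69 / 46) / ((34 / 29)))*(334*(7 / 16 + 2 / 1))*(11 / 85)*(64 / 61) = 12465882 / 88145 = 141.42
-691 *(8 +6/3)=-6910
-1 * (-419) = 419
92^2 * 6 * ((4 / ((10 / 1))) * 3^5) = 24681024 / 5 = 4936204.80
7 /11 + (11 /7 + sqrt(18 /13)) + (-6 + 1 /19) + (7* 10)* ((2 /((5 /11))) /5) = 3* sqrt(26) /13 + 423249 /7315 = 59.04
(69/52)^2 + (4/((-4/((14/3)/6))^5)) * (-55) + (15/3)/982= 2291666545139/1254355704576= 1.83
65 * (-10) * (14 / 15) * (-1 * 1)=606.67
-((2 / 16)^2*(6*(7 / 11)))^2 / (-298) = 0.00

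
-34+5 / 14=-33.64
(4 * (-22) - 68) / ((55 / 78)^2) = -949104 / 3025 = -313.75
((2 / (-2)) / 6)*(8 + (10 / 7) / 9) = -257 / 189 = -1.36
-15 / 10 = -3 / 2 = -1.50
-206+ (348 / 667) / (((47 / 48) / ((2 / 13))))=-2893766 / 14053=-205.92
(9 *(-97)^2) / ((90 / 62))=291679 / 5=58335.80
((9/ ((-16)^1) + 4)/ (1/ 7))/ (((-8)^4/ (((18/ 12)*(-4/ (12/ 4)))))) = -385/ 32768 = -0.01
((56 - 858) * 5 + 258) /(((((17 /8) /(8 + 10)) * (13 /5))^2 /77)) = -149767833600 /48841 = -3066436.67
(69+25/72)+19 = 6361/72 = 88.35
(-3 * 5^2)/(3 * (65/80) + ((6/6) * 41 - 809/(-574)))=-344400/205937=-1.67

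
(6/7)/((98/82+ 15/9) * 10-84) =-369/23842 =-0.02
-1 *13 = -13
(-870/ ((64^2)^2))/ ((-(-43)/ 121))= -52635/ 360710144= -0.00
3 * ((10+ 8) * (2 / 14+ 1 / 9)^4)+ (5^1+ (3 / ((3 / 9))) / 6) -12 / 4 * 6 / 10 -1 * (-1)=34566971 / 5834430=5.92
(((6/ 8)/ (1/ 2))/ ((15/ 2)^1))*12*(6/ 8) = 9/ 5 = 1.80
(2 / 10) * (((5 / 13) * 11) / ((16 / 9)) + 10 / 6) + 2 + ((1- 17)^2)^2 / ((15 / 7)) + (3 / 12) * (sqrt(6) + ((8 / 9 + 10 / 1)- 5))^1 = sqrt(6) / 4 + 286301323 / 9360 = 30588.36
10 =10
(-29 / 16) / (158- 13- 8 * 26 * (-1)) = -29 / 5648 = -0.01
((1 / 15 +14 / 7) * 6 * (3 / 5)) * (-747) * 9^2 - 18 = -11254752 / 25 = -450190.08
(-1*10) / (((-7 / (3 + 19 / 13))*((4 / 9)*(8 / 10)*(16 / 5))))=5.60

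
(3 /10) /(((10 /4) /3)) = 9 /25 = 0.36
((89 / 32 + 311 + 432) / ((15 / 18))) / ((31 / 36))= 128871 / 124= 1039.28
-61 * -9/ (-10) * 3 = -1647/ 10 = -164.70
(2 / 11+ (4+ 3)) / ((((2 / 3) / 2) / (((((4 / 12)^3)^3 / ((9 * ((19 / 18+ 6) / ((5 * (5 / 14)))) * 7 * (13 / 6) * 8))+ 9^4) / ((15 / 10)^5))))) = 8803599932564312 / 472923500049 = 18615.27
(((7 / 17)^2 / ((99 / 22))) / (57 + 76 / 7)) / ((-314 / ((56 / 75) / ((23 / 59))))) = -1133272 / 334597516875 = -0.00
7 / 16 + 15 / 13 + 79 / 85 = 44567 / 17680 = 2.52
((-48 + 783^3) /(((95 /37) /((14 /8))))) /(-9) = -41444199167 /1140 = -36354560.67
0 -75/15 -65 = -70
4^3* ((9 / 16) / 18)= 2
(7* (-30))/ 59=-210/ 59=-3.56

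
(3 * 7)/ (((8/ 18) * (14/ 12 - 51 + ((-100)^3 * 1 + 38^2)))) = -567/ 11983270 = -0.00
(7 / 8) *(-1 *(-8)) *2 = 14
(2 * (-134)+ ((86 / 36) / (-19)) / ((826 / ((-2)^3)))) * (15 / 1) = -94634390 / 23541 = -4019.98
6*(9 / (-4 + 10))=9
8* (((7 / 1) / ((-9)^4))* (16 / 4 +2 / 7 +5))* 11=5720 / 6561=0.87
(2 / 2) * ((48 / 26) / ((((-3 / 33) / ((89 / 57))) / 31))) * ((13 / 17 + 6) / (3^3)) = -27921080 / 113373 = -246.28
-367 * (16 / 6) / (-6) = 1468 / 9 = 163.11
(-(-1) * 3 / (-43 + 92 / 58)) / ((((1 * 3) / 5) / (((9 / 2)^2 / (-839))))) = 11745 / 4030556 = 0.00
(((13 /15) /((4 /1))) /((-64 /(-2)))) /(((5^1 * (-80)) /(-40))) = 13 /19200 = 0.00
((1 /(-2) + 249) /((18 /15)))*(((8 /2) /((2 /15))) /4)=1553.12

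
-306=-306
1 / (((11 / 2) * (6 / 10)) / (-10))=-100 / 33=-3.03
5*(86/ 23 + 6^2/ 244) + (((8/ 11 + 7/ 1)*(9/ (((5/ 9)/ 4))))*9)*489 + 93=2203813.16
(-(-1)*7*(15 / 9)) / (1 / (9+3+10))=770 / 3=256.67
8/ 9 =0.89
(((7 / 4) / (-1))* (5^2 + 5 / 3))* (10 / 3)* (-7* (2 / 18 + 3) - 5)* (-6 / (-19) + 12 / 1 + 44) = 361018000 / 1539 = 234579.60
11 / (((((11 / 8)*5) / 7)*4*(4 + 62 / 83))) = 581 / 985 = 0.59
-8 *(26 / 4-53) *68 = 25296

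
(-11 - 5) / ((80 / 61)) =-61 / 5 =-12.20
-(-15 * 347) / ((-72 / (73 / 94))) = -126655 / 2256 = -56.14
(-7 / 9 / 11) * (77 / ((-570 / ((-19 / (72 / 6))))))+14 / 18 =2471 / 3240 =0.76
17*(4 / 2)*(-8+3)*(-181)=30770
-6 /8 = -0.75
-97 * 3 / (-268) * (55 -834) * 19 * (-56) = 60299274 / 67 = 899989.16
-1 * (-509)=509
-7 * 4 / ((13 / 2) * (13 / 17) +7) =-952 / 407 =-2.34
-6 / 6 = -1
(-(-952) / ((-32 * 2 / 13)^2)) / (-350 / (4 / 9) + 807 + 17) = 20111 / 18688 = 1.08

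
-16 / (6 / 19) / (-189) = 0.27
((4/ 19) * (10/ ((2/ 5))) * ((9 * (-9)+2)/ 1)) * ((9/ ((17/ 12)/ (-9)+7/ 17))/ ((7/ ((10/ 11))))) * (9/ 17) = -691092000/ 683221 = -1011.52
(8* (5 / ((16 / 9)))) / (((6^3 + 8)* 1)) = 45 / 448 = 0.10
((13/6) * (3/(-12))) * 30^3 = -14625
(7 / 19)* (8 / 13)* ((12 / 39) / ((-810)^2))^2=56 / 1123062046689375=0.00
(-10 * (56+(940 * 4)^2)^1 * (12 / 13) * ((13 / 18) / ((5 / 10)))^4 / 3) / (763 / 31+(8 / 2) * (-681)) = 987562397120 / 14077719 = 70150.74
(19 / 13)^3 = 6859 / 2197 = 3.12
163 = 163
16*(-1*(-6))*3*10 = 2880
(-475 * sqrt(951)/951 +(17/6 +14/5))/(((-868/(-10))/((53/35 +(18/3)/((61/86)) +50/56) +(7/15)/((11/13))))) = 543796201/733859280 - 1528421275 * sqrt(951)/23263339176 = -1.29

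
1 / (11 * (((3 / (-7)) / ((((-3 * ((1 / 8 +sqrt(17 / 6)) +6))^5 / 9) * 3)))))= 190206737 * sqrt(102) / 8192 +95231078061 / 360448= 498698.31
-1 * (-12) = 12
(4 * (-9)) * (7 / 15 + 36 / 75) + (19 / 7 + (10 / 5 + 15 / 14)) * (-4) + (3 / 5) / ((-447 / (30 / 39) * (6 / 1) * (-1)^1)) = -58191179 / 1016925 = -57.22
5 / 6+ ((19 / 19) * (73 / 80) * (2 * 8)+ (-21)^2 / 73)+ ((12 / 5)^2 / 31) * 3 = 7478711 / 339450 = 22.03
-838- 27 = -865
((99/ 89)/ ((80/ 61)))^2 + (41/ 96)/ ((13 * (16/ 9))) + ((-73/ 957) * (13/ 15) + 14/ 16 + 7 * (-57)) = -1504016355066229/ 3784134182400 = -397.45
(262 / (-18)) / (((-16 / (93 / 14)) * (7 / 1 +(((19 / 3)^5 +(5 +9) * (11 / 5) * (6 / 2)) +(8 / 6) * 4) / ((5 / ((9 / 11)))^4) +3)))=185803440625 / 534247228704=0.35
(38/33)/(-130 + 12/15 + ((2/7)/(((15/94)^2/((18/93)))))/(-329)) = -721525/80959241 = -0.01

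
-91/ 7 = -13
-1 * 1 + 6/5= 0.20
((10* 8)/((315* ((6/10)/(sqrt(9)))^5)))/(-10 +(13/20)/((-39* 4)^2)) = -208000000/2620793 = -79.37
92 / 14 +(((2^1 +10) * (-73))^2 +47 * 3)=5372665 / 7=767523.57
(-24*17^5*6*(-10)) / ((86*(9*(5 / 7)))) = 159023984 / 43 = 3698232.19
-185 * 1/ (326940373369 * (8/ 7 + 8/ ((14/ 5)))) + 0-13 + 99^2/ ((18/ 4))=2831303633375355/ 1307761493476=2165.00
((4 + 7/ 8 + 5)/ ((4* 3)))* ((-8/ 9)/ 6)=-79/ 648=-0.12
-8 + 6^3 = 208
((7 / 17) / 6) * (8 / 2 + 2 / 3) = 0.32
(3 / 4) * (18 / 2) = 27 / 4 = 6.75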